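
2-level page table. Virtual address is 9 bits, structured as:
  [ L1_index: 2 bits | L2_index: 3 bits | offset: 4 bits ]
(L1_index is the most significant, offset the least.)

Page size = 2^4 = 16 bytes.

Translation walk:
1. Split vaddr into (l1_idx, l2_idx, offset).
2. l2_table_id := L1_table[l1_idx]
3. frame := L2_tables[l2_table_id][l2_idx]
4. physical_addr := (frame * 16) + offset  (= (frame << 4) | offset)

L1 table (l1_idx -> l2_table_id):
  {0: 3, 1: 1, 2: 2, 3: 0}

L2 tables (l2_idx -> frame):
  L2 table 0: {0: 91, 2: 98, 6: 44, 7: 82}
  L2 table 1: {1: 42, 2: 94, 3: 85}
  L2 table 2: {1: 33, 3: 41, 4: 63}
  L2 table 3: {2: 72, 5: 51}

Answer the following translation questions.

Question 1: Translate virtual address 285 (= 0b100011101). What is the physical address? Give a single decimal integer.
Answer: 541

Derivation:
vaddr = 285 = 0b100011101
Split: l1_idx=2, l2_idx=1, offset=13
L1[2] = 2
L2[2][1] = 33
paddr = 33 * 16 + 13 = 541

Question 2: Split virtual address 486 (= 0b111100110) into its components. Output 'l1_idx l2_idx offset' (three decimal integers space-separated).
Answer: 3 6 6

Derivation:
vaddr = 486 = 0b111100110
  top 2 bits -> l1_idx = 3
  next 3 bits -> l2_idx = 6
  bottom 4 bits -> offset = 6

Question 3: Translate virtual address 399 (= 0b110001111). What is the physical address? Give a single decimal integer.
Answer: 1471

Derivation:
vaddr = 399 = 0b110001111
Split: l1_idx=3, l2_idx=0, offset=15
L1[3] = 0
L2[0][0] = 91
paddr = 91 * 16 + 15 = 1471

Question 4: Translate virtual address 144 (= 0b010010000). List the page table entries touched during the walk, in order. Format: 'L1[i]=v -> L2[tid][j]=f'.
Answer: L1[1]=1 -> L2[1][1]=42

Derivation:
vaddr = 144 = 0b010010000
Split: l1_idx=1, l2_idx=1, offset=0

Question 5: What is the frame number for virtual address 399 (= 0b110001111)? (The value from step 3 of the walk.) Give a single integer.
vaddr = 399: l1_idx=3, l2_idx=0
L1[3] = 0; L2[0][0] = 91

Answer: 91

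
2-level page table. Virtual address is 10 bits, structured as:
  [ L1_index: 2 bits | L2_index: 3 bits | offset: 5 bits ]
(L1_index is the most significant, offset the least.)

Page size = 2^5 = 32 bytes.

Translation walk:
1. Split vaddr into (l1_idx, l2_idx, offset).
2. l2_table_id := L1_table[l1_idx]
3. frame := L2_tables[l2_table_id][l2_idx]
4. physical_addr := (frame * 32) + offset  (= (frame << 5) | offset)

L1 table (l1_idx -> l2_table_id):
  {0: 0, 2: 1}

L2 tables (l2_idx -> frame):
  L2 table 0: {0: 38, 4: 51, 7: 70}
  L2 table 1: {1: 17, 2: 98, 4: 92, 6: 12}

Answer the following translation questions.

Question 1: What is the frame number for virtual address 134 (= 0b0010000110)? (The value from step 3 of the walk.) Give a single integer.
Answer: 51

Derivation:
vaddr = 134: l1_idx=0, l2_idx=4
L1[0] = 0; L2[0][4] = 51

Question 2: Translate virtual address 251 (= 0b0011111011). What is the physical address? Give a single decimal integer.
vaddr = 251 = 0b0011111011
Split: l1_idx=0, l2_idx=7, offset=27
L1[0] = 0
L2[0][7] = 70
paddr = 70 * 32 + 27 = 2267

Answer: 2267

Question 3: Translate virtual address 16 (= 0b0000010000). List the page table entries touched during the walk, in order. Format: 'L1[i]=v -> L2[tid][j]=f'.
Answer: L1[0]=0 -> L2[0][0]=38

Derivation:
vaddr = 16 = 0b0000010000
Split: l1_idx=0, l2_idx=0, offset=16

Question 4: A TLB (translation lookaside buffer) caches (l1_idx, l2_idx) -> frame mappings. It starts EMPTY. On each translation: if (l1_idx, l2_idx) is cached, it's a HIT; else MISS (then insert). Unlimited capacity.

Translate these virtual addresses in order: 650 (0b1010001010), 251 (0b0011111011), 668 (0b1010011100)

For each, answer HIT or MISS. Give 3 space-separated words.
Answer: MISS MISS HIT

Derivation:
vaddr=650: (2,4) not in TLB -> MISS, insert
vaddr=251: (0,7) not in TLB -> MISS, insert
vaddr=668: (2,4) in TLB -> HIT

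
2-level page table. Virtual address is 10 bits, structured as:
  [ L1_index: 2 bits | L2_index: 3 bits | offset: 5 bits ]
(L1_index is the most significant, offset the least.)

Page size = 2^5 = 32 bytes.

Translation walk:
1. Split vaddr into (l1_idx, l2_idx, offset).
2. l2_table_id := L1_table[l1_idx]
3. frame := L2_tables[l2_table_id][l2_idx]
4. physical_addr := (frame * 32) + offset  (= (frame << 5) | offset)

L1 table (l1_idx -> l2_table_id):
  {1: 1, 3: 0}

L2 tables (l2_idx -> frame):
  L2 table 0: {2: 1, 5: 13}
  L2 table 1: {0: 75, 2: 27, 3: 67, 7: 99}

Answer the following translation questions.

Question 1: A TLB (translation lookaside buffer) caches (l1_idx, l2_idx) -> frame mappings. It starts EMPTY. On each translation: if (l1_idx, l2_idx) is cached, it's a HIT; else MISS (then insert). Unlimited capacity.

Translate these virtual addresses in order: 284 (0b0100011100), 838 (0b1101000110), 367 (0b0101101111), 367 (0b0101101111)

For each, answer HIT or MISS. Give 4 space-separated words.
vaddr=284: (1,0) not in TLB -> MISS, insert
vaddr=838: (3,2) not in TLB -> MISS, insert
vaddr=367: (1,3) not in TLB -> MISS, insert
vaddr=367: (1,3) in TLB -> HIT

Answer: MISS MISS MISS HIT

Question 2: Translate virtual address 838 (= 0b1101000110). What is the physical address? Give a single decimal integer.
vaddr = 838 = 0b1101000110
Split: l1_idx=3, l2_idx=2, offset=6
L1[3] = 0
L2[0][2] = 1
paddr = 1 * 32 + 6 = 38

Answer: 38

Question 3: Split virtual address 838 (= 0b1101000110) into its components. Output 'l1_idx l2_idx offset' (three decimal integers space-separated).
Answer: 3 2 6

Derivation:
vaddr = 838 = 0b1101000110
  top 2 bits -> l1_idx = 3
  next 3 bits -> l2_idx = 2
  bottom 5 bits -> offset = 6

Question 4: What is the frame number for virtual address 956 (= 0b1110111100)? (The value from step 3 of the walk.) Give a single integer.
Answer: 13

Derivation:
vaddr = 956: l1_idx=3, l2_idx=5
L1[3] = 0; L2[0][5] = 13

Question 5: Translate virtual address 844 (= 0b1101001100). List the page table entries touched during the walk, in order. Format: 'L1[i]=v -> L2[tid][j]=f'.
vaddr = 844 = 0b1101001100
Split: l1_idx=3, l2_idx=2, offset=12

Answer: L1[3]=0 -> L2[0][2]=1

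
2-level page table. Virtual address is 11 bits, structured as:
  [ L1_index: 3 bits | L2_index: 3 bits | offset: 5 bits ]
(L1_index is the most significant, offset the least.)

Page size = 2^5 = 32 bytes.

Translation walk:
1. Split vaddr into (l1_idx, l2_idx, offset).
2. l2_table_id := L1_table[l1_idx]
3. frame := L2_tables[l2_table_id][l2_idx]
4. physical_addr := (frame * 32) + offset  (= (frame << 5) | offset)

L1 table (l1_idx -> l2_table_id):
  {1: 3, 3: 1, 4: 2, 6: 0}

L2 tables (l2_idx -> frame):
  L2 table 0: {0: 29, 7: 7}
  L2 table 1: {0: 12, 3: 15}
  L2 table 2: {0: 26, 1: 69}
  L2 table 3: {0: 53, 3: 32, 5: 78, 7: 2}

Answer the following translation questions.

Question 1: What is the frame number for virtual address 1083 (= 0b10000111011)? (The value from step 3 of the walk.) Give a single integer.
Answer: 69

Derivation:
vaddr = 1083: l1_idx=4, l2_idx=1
L1[4] = 2; L2[2][1] = 69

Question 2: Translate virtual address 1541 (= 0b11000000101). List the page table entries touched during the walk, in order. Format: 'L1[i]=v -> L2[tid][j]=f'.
Answer: L1[6]=0 -> L2[0][0]=29

Derivation:
vaddr = 1541 = 0b11000000101
Split: l1_idx=6, l2_idx=0, offset=5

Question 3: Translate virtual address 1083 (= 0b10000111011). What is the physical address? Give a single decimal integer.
vaddr = 1083 = 0b10000111011
Split: l1_idx=4, l2_idx=1, offset=27
L1[4] = 2
L2[2][1] = 69
paddr = 69 * 32 + 27 = 2235

Answer: 2235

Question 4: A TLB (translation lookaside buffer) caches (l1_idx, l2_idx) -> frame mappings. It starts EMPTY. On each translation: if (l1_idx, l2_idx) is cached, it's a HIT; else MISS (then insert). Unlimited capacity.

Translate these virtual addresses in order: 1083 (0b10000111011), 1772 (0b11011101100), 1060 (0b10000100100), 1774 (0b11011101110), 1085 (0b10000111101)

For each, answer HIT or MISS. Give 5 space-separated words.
vaddr=1083: (4,1) not in TLB -> MISS, insert
vaddr=1772: (6,7) not in TLB -> MISS, insert
vaddr=1060: (4,1) in TLB -> HIT
vaddr=1774: (6,7) in TLB -> HIT
vaddr=1085: (4,1) in TLB -> HIT

Answer: MISS MISS HIT HIT HIT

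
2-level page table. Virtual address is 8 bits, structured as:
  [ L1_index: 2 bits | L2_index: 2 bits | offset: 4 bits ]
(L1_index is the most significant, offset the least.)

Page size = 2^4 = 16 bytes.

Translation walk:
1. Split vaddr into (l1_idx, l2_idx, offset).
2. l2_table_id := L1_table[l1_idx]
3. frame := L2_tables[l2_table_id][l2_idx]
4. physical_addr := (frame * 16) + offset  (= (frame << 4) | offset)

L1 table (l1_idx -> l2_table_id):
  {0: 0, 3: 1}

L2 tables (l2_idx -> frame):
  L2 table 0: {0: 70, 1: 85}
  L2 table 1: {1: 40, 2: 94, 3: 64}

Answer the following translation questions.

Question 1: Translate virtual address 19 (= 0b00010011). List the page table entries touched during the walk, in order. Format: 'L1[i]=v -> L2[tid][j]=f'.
Answer: L1[0]=0 -> L2[0][1]=85

Derivation:
vaddr = 19 = 0b00010011
Split: l1_idx=0, l2_idx=1, offset=3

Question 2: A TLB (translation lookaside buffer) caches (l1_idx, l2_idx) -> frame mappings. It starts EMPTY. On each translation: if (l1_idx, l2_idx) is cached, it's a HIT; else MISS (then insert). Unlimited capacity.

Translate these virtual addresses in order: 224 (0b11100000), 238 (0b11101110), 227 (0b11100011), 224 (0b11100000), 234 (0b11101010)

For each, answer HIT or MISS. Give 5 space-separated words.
vaddr=224: (3,2) not in TLB -> MISS, insert
vaddr=238: (3,2) in TLB -> HIT
vaddr=227: (3,2) in TLB -> HIT
vaddr=224: (3,2) in TLB -> HIT
vaddr=234: (3,2) in TLB -> HIT

Answer: MISS HIT HIT HIT HIT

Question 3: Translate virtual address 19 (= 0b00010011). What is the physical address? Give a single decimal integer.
vaddr = 19 = 0b00010011
Split: l1_idx=0, l2_idx=1, offset=3
L1[0] = 0
L2[0][1] = 85
paddr = 85 * 16 + 3 = 1363

Answer: 1363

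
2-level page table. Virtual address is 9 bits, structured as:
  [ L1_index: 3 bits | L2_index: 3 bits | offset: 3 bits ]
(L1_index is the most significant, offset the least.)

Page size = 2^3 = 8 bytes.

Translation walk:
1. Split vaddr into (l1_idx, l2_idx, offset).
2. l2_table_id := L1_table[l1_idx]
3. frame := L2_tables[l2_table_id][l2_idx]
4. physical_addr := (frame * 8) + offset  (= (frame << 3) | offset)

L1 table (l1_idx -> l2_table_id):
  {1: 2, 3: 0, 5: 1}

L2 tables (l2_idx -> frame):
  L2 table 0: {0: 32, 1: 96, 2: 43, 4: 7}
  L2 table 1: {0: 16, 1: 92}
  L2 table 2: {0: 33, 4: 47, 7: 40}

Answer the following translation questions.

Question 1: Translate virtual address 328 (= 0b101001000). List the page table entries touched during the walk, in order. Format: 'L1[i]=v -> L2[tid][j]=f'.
vaddr = 328 = 0b101001000
Split: l1_idx=5, l2_idx=1, offset=0

Answer: L1[5]=1 -> L2[1][1]=92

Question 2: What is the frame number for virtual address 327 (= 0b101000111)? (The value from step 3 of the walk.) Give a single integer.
vaddr = 327: l1_idx=5, l2_idx=0
L1[5] = 1; L2[1][0] = 16

Answer: 16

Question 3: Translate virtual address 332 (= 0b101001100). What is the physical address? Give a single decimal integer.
vaddr = 332 = 0b101001100
Split: l1_idx=5, l2_idx=1, offset=4
L1[5] = 1
L2[1][1] = 92
paddr = 92 * 8 + 4 = 740

Answer: 740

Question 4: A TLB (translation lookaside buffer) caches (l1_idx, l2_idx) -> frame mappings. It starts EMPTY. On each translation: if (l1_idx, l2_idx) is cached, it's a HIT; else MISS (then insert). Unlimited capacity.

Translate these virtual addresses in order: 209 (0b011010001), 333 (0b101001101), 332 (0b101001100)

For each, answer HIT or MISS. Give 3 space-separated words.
Answer: MISS MISS HIT

Derivation:
vaddr=209: (3,2) not in TLB -> MISS, insert
vaddr=333: (5,1) not in TLB -> MISS, insert
vaddr=332: (5,1) in TLB -> HIT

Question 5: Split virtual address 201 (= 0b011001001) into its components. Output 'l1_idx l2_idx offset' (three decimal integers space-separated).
vaddr = 201 = 0b011001001
  top 3 bits -> l1_idx = 3
  next 3 bits -> l2_idx = 1
  bottom 3 bits -> offset = 1

Answer: 3 1 1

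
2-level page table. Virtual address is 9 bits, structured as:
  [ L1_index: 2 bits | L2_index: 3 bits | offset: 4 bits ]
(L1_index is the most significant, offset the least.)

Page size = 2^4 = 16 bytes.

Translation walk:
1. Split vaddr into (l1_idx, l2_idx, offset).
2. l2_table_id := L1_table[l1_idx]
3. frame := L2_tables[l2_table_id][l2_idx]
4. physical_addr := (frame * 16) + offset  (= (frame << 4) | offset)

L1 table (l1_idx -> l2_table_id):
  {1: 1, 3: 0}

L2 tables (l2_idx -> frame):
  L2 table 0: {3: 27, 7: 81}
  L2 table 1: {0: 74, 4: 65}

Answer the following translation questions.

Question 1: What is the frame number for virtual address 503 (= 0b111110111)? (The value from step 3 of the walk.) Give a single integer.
vaddr = 503: l1_idx=3, l2_idx=7
L1[3] = 0; L2[0][7] = 81

Answer: 81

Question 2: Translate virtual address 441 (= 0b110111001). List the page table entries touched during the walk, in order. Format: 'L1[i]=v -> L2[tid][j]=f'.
vaddr = 441 = 0b110111001
Split: l1_idx=3, l2_idx=3, offset=9

Answer: L1[3]=0 -> L2[0][3]=27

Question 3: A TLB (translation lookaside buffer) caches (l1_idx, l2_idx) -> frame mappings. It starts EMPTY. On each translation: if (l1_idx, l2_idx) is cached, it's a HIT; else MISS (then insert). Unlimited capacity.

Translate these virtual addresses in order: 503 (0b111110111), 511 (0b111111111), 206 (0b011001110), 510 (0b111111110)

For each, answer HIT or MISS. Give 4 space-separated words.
Answer: MISS HIT MISS HIT

Derivation:
vaddr=503: (3,7) not in TLB -> MISS, insert
vaddr=511: (3,7) in TLB -> HIT
vaddr=206: (1,4) not in TLB -> MISS, insert
vaddr=510: (3,7) in TLB -> HIT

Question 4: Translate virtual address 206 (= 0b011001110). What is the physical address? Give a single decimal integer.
vaddr = 206 = 0b011001110
Split: l1_idx=1, l2_idx=4, offset=14
L1[1] = 1
L2[1][4] = 65
paddr = 65 * 16 + 14 = 1054

Answer: 1054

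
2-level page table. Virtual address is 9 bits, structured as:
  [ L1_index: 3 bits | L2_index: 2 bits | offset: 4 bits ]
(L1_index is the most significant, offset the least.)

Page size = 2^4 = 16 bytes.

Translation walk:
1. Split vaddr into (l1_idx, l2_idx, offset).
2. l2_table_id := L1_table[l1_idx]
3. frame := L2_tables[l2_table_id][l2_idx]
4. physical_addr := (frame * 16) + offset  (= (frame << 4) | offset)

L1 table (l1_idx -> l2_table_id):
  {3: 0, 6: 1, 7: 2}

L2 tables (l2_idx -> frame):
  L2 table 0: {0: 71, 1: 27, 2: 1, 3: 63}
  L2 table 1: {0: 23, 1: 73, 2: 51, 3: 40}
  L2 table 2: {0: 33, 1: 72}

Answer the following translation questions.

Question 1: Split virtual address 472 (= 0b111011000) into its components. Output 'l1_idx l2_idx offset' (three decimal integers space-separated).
Answer: 7 1 8

Derivation:
vaddr = 472 = 0b111011000
  top 3 bits -> l1_idx = 7
  next 2 bits -> l2_idx = 1
  bottom 4 bits -> offset = 8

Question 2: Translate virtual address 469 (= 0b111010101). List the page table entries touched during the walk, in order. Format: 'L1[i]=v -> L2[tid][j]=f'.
vaddr = 469 = 0b111010101
Split: l1_idx=7, l2_idx=1, offset=5

Answer: L1[7]=2 -> L2[2][1]=72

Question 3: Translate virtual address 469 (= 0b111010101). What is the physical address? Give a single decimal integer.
vaddr = 469 = 0b111010101
Split: l1_idx=7, l2_idx=1, offset=5
L1[7] = 2
L2[2][1] = 72
paddr = 72 * 16 + 5 = 1157

Answer: 1157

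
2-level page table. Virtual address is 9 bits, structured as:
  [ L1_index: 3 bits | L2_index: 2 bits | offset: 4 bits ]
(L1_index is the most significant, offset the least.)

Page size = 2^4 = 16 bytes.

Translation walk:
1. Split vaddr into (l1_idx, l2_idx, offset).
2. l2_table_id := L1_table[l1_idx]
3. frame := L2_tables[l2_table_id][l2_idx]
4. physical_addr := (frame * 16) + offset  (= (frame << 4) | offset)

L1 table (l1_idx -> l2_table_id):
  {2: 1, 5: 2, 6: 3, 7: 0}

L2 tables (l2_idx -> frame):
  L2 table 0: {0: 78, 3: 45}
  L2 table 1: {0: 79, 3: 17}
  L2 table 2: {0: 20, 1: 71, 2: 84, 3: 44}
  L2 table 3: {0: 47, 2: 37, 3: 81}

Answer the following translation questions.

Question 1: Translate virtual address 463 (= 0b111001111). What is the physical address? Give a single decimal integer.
Answer: 1263

Derivation:
vaddr = 463 = 0b111001111
Split: l1_idx=7, l2_idx=0, offset=15
L1[7] = 0
L2[0][0] = 78
paddr = 78 * 16 + 15 = 1263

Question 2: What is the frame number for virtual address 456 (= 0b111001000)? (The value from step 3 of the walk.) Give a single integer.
vaddr = 456: l1_idx=7, l2_idx=0
L1[7] = 0; L2[0][0] = 78

Answer: 78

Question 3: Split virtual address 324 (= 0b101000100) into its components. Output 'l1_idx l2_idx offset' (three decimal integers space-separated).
Answer: 5 0 4

Derivation:
vaddr = 324 = 0b101000100
  top 3 bits -> l1_idx = 5
  next 2 bits -> l2_idx = 0
  bottom 4 bits -> offset = 4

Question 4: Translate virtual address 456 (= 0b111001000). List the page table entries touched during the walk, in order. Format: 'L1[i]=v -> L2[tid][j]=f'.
vaddr = 456 = 0b111001000
Split: l1_idx=7, l2_idx=0, offset=8

Answer: L1[7]=0 -> L2[0][0]=78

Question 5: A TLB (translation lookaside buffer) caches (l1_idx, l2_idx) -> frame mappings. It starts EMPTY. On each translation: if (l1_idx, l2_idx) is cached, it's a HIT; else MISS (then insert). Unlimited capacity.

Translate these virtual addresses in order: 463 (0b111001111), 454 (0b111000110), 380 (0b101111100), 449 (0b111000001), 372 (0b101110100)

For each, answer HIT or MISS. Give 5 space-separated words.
Answer: MISS HIT MISS HIT HIT

Derivation:
vaddr=463: (7,0) not in TLB -> MISS, insert
vaddr=454: (7,0) in TLB -> HIT
vaddr=380: (5,3) not in TLB -> MISS, insert
vaddr=449: (7,0) in TLB -> HIT
vaddr=372: (5,3) in TLB -> HIT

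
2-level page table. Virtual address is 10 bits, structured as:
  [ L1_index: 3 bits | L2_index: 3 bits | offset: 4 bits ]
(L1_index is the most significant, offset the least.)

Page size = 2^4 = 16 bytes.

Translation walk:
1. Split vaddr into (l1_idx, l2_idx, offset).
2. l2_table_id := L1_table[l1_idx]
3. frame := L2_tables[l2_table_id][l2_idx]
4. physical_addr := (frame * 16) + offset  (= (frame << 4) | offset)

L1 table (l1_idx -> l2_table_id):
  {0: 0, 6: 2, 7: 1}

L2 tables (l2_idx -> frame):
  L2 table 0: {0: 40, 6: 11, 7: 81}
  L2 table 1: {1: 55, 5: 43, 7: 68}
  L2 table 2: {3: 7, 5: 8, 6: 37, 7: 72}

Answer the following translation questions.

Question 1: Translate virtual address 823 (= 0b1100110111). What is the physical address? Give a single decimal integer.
vaddr = 823 = 0b1100110111
Split: l1_idx=6, l2_idx=3, offset=7
L1[6] = 2
L2[2][3] = 7
paddr = 7 * 16 + 7 = 119

Answer: 119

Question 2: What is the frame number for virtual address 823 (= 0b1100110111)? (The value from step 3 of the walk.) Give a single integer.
Answer: 7

Derivation:
vaddr = 823: l1_idx=6, l2_idx=3
L1[6] = 2; L2[2][3] = 7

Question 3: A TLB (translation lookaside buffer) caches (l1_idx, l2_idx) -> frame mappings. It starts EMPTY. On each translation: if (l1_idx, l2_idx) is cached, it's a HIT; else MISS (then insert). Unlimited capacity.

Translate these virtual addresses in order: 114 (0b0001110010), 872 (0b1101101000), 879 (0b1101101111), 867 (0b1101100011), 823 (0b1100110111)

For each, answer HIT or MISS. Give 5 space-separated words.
vaddr=114: (0,7) not in TLB -> MISS, insert
vaddr=872: (6,6) not in TLB -> MISS, insert
vaddr=879: (6,6) in TLB -> HIT
vaddr=867: (6,6) in TLB -> HIT
vaddr=823: (6,3) not in TLB -> MISS, insert

Answer: MISS MISS HIT HIT MISS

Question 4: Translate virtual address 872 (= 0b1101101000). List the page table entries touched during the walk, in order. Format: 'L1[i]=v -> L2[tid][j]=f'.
vaddr = 872 = 0b1101101000
Split: l1_idx=6, l2_idx=6, offset=8

Answer: L1[6]=2 -> L2[2][6]=37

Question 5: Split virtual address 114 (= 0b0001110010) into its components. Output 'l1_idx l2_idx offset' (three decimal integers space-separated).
vaddr = 114 = 0b0001110010
  top 3 bits -> l1_idx = 0
  next 3 bits -> l2_idx = 7
  bottom 4 bits -> offset = 2

Answer: 0 7 2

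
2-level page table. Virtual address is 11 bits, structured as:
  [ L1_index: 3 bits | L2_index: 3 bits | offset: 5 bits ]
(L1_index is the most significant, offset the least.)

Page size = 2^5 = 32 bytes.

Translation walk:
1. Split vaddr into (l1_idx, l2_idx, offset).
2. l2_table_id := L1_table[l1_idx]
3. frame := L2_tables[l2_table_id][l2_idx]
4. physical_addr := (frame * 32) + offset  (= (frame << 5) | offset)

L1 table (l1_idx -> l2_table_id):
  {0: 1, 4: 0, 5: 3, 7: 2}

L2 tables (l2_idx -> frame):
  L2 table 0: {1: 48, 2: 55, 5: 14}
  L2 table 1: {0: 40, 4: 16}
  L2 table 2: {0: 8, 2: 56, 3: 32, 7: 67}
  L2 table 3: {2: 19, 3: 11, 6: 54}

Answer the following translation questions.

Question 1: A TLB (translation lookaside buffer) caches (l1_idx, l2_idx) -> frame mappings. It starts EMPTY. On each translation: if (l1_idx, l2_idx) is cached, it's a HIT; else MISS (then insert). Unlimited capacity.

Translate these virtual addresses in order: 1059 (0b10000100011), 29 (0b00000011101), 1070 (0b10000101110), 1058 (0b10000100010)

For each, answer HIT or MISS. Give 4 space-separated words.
Answer: MISS MISS HIT HIT

Derivation:
vaddr=1059: (4,1) not in TLB -> MISS, insert
vaddr=29: (0,0) not in TLB -> MISS, insert
vaddr=1070: (4,1) in TLB -> HIT
vaddr=1058: (4,1) in TLB -> HIT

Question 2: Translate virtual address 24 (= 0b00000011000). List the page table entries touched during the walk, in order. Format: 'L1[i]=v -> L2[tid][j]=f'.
Answer: L1[0]=1 -> L2[1][0]=40

Derivation:
vaddr = 24 = 0b00000011000
Split: l1_idx=0, l2_idx=0, offset=24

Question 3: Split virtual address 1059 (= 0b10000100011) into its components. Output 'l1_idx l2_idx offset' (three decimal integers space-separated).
vaddr = 1059 = 0b10000100011
  top 3 bits -> l1_idx = 4
  next 3 bits -> l2_idx = 1
  bottom 5 bits -> offset = 3

Answer: 4 1 3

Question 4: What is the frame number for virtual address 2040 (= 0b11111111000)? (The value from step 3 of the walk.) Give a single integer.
Answer: 67

Derivation:
vaddr = 2040: l1_idx=7, l2_idx=7
L1[7] = 2; L2[2][7] = 67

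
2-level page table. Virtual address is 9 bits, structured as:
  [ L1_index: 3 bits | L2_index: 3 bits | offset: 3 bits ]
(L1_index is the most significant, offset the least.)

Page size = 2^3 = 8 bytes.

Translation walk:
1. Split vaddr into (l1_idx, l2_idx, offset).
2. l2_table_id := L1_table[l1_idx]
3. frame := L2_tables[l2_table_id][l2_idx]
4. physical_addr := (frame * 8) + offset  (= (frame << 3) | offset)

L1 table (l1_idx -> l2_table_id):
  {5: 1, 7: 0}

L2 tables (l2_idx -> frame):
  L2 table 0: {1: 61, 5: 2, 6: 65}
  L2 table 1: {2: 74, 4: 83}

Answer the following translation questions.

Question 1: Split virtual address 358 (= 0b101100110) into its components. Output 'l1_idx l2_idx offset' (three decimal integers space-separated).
vaddr = 358 = 0b101100110
  top 3 bits -> l1_idx = 5
  next 3 bits -> l2_idx = 4
  bottom 3 bits -> offset = 6

Answer: 5 4 6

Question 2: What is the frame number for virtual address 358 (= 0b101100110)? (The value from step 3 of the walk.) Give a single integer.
Answer: 83

Derivation:
vaddr = 358: l1_idx=5, l2_idx=4
L1[5] = 1; L2[1][4] = 83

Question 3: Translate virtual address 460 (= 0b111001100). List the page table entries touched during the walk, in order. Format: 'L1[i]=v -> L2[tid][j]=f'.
vaddr = 460 = 0b111001100
Split: l1_idx=7, l2_idx=1, offset=4

Answer: L1[7]=0 -> L2[0][1]=61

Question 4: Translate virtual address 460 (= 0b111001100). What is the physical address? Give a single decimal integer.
Answer: 492

Derivation:
vaddr = 460 = 0b111001100
Split: l1_idx=7, l2_idx=1, offset=4
L1[7] = 0
L2[0][1] = 61
paddr = 61 * 8 + 4 = 492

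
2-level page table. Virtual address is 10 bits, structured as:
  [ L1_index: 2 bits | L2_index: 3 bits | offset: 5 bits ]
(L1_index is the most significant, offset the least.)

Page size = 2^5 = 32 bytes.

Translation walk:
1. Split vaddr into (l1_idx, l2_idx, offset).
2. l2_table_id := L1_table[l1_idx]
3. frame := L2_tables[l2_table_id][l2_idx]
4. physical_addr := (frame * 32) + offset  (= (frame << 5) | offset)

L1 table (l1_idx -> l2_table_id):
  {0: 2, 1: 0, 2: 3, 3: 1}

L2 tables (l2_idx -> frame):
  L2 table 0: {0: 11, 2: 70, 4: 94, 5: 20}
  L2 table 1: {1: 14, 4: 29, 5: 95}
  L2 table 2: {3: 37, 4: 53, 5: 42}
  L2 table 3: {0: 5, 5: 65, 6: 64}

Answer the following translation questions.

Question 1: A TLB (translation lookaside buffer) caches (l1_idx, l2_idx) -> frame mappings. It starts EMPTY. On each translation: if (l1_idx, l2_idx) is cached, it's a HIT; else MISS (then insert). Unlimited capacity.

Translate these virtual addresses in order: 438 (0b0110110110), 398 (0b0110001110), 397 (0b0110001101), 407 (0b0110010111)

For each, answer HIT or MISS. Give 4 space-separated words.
vaddr=438: (1,5) not in TLB -> MISS, insert
vaddr=398: (1,4) not in TLB -> MISS, insert
vaddr=397: (1,4) in TLB -> HIT
vaddr=407: (1,4) in TLB -> HIT

Answer: MISS MISS HIT HIT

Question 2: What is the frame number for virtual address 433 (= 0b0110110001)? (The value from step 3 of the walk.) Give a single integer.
Answer: 20

Derivation:
vaddr = 433: l1_idx=1, l2_idx=5
L1[1] = 0; L2[0][5] = 20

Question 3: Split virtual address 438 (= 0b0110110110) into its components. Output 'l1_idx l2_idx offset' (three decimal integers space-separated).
vaddr = 438 = 0b0110110110
  top 2 bits -> l1_idx = 1
  next 3 bits -> l2_idx = 5
  bottom 5 bits -> offset = 22

Answer: 1 5 22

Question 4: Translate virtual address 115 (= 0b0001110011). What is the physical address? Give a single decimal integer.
Answer: 1203

Derivation:
vaddr = 115 = 0b0001110011
Split: l1_idx=0, l2_idx=3, offset=19
L1[0] = 2
L2[2][3] = 37
paddr = 37 * 32 + 19 = 1203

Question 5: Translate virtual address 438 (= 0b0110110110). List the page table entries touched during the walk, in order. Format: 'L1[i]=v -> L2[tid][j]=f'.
vaddr = 438 = 0b0110110110
Split: l1_idx=1, l2_idx=5, offset=22

Answer: L1[1]=0 -> L2[0][5]=20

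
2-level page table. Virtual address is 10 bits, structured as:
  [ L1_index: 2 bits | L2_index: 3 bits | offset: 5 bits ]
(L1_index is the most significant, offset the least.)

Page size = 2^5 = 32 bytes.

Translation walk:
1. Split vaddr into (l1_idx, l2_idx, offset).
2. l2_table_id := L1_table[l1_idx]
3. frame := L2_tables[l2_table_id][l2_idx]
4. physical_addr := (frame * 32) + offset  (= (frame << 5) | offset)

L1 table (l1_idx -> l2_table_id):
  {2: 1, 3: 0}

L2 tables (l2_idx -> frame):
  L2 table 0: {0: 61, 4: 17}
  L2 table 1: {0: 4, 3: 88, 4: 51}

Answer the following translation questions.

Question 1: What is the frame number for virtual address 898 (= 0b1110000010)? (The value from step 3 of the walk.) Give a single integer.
vaddr = 898: l1_idx=3, l2_idx=4
L1[3] = 0; L2[0][4] = 17

Answer: 17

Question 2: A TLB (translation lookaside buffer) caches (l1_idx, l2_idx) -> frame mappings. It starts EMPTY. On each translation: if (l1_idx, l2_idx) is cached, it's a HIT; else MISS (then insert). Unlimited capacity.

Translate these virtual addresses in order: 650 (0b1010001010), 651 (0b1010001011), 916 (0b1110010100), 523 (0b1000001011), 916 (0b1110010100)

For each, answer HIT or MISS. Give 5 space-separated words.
vaddr=650: (2,4) not in TLB -> MISS, insert
vaddr=651: (2,4) in TLB -> HIT
vaddr=916: (3,4) not in TLB -> MISS, insert
vaddr=523: (2,0) not in TLB -> MISS, insert
vaddr=916: (3,4) in TLB -> HIT

Answer: MISS HIT MISS MISS HIT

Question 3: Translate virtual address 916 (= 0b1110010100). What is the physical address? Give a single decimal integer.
vaddr = 916 = 0b1110010100
Split: l1_idx=3, l2_idx=4, offset=20
L1[3] = 0
L2[0][4] = 17
paddr = 17 * 32 + 20 = 564

Answer: 564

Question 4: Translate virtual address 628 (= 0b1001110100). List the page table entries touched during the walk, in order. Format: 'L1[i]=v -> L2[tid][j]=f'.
vaddr = 628 = 0b1001110100
Split: l1_idx=2, l2_idx=3, offset=20

Answer: L1[2]=1 -> L2[1][3]=88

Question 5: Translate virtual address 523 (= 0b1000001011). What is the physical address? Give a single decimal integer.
vaddr = 523 = 0b1000001011
Split: l1_idx=2, l2_idx=0, offset=11
L1[2] = 1
L2[1][0] = 4
paddr = 4 * 32 + 11 = 139

Answer: 139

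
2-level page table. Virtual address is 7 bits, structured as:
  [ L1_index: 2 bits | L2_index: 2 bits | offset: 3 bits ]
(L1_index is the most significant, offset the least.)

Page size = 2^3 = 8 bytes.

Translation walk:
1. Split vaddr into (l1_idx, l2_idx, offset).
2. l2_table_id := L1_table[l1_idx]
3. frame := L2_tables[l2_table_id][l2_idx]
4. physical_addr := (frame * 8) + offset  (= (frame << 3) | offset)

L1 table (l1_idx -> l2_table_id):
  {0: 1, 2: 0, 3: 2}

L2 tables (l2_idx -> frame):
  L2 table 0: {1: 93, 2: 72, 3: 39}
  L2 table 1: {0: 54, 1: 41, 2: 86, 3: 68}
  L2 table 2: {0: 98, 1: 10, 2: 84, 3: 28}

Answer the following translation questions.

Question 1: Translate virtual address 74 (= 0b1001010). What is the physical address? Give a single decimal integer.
vaddr = 74 = 0b1001010
Split: l1_idx=2, l2_idx=1, offset=2
L1[2] = 0
L2[0][1] = 93
paddr = 93 * 8 + 2 = 746

Answer: 746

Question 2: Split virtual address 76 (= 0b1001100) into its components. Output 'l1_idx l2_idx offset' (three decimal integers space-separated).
Answer: 2 1 4

Derivation:
vaddr = 76 = 0b1001100
  top 2 bits -> l1_idx = 2
  next 2 bits -> l2_idx = 1
  bottom 3 bits -> offset = 4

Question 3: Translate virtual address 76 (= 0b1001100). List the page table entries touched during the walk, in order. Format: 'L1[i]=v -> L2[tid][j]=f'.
Answer: L1[2]=0 -> L2[0][1]=93

Derivation:
vaddr = 76 = 0b1001100
Split: l1_idx=2, l2_idx=1, offset=4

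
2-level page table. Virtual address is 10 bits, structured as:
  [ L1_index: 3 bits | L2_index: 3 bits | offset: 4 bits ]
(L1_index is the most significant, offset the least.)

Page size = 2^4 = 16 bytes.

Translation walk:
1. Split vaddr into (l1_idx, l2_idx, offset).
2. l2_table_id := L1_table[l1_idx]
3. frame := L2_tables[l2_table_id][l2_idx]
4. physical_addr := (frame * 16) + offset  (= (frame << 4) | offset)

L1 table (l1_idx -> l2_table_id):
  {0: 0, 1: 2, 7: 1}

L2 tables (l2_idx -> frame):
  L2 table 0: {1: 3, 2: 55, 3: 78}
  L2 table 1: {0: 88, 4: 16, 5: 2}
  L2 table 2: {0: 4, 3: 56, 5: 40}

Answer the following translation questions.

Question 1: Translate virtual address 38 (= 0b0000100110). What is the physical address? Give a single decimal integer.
vaddr = 38 = 0b0000100110
Split: l1_idx=0, l2_idx=2, offset=6
L1[0] = 0
L2[0][2] = 55
paddr = 55 * 16 + 6 = 886

Answer: 886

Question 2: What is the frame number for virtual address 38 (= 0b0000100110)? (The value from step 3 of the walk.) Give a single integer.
Answer: 55

Derivation:
vaddr = 38: l1_idx=0, l2_idx=2
L1[0] = 0; L2[0][2] = 55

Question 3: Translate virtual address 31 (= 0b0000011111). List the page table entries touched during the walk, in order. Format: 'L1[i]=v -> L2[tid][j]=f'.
vaddr = 31 = 0b0000011111
Split: l1_idx=0, l2_idx=1, offset=15

Answer: L1[0]=0 -> L2[0][1]=3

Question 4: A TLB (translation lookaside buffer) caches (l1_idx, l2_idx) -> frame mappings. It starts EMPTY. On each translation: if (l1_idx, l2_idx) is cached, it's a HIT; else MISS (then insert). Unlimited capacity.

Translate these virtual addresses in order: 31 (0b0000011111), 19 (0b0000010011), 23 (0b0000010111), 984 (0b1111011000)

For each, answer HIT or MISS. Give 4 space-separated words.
Answer: MISS HIT HIT MISS

Derivation:
vaddr=31: (0,1) not in TLB -> MISS, insert
vaddr=19: (0,1) in TLB -> HIT
vaddr=23: (0,1) in TLB -> HIT
vaddr=984: (7,5) not in TLB -> MISS, insert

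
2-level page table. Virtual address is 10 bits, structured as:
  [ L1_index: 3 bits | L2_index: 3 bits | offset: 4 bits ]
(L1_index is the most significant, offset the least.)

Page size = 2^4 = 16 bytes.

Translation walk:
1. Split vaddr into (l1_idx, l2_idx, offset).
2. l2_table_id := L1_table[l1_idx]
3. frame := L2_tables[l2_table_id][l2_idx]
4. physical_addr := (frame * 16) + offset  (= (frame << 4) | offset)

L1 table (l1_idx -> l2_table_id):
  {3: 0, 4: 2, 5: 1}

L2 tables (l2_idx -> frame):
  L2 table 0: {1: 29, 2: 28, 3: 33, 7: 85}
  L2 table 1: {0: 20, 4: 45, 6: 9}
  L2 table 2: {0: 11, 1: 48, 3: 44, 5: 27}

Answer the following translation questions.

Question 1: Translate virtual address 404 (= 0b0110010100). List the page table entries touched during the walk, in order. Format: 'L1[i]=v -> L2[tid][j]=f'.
Answer: L1[3]=0 -> L2[0][1]=29

Derivation:
vaddr = 404 = 0b0110010100
Split: l1_idx=3, l2_idx=1, offset=4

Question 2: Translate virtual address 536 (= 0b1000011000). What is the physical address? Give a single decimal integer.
Answer: 776

Derivation:
vaddr = 536 = 0b1000011000
Split: l1_idx=4, l2_idx=1, offset=8
L1[4] = 2
L2[2][1] = 48
paddr = 48 * 16 + 8 = 776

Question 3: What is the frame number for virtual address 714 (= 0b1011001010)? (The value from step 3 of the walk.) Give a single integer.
vaddr = 714: l1_idx=5, l2_idx=4
L1[5] = 1; L2[1][4] = 45

Answer: 45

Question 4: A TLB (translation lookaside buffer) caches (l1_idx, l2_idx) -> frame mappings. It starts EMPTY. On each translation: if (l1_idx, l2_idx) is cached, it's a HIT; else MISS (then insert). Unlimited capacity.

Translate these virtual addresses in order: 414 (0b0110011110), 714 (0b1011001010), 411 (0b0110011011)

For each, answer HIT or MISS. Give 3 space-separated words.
vaddr=414: (3,1) not in TLB -> MISS, insert
vaddr=714: (5,4) not in TLB -> MISS, insert
vaddr=411: (3,1) in TLB -> HIT

Answer: MISS MISS HIT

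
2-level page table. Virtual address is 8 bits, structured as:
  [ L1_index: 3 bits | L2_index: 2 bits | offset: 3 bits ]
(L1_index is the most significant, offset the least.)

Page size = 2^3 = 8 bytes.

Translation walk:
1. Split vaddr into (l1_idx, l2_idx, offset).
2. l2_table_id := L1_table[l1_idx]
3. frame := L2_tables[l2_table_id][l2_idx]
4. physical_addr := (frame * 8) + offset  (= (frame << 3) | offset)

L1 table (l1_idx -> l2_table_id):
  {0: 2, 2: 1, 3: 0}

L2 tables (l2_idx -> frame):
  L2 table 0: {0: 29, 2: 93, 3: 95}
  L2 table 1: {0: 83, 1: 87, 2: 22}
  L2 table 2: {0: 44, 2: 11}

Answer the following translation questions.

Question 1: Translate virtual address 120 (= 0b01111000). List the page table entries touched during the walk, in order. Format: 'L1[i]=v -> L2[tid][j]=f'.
Answer: L1[3]=0 -> L2[0][3]=95

Derivation:
vaddr = 120 = 0b01111000
Split: l1_idx=3, l2_idx=3, offset=0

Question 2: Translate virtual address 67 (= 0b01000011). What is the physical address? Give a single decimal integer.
vaddr = 67 = 0b01000011
Split: l1_idx=2, l2_idx=0, offset=3
L1[2] = 1
L2[1][0] = 83
paddr = 83 * 8 + 3 = 667

Answer: 667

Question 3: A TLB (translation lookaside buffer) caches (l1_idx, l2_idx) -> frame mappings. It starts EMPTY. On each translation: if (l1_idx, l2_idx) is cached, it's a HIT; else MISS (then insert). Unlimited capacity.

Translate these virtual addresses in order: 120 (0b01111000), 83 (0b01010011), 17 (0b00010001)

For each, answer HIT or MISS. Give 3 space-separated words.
vaddr=120: (3,3) not in TLB -> MISS, insert
vaddr=83: (2,2) not in TLB -> MISS, insert
vaddr=17: (0,2) not in TLB -> MISS, insert

Answer: MISS MISS MISS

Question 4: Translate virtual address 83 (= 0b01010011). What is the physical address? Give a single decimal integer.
vaddr = 83 = 0b01010011
Split: l1_idx=2, l2_idx=2, offset=3
L1[2] = 1
L2[1][2] = 22
paddr = 22 * 8 + 3 = 179

Answer: 179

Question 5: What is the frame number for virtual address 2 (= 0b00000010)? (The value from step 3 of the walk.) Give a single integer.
vaddr = 2: l1_idx=0, l2_idx=0
L1[0] = 2; L2[2][0] = 44

Answer: 44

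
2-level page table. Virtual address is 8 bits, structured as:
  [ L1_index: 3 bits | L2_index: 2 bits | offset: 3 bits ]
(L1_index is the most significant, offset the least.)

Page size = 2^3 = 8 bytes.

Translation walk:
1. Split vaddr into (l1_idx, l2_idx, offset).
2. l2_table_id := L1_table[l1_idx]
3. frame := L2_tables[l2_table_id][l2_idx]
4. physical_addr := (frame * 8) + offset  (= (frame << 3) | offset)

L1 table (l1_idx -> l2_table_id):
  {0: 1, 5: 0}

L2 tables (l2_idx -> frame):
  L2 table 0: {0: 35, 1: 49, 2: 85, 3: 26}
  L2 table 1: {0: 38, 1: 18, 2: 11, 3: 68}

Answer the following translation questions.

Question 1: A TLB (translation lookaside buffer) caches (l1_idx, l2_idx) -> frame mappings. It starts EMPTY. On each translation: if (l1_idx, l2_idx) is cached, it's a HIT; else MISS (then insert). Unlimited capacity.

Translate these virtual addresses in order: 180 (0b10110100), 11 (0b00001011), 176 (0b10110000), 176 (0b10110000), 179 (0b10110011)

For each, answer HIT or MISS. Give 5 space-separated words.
Answer: MISS MISS HIT HIT HIT

Derivation:
vaddr=180: (5,2) not in TLB -> MISS, insert
vaddr=11: (0,1) not in TLB -> MISS, insert
vaddr=176: (5,2) in TLB -> HIT
vaddr=176: (5,2) in TLB -> HIT
vaddr=179: (5,2) in TLB -> HIT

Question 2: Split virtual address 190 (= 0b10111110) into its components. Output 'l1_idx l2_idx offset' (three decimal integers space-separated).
vaddr = 190 = 0b10111110
  top 3 bits -> l1_idx = 5
  next 2 bits -> l2_idx = 3
  bottom 3 bits -> offset = 6

Answer: 5 3 6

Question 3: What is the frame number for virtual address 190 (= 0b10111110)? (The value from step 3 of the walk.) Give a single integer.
Answer: 26

Derivation:
vaddr = 190: l1_idx=5, l2_idx=3
L1[5] = 0; L2[0][3] = 26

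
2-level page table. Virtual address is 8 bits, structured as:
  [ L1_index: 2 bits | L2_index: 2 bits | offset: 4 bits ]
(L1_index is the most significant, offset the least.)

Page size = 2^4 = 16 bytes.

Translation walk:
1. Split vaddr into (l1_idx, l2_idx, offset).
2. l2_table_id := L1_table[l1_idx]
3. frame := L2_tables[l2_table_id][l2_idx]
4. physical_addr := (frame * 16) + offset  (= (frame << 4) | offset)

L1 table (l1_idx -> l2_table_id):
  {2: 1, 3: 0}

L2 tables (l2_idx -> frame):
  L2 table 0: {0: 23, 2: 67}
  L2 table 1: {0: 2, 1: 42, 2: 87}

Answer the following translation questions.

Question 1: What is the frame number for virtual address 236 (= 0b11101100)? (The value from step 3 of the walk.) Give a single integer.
vaddr = 236: l1_idx=3, l2_idx=2
L1[3] = 0; L2[0][2] = 67

Answer: 67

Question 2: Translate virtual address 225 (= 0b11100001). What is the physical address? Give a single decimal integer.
Answer: 1073

Derivation:
vaddr = 225 = 0b11100001
Split: l1_idx=3, l2_idx=2, offset=1
L1[3] = 0
L2[0][2] = 67
paddr = 67 * 16 + 1 = 1073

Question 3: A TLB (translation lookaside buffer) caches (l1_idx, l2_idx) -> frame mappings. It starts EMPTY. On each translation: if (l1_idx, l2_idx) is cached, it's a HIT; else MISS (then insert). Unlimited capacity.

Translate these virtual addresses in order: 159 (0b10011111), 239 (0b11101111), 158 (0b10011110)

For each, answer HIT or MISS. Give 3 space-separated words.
Answer: MISS MISS HIT

Derivation:
vaddr=159: (2,1) not in TLB -> MISS, insert
vaddr=239: (3,2) not in TLB -> MISS, insert
vaddr=158: (2,1) in TLB -> HIT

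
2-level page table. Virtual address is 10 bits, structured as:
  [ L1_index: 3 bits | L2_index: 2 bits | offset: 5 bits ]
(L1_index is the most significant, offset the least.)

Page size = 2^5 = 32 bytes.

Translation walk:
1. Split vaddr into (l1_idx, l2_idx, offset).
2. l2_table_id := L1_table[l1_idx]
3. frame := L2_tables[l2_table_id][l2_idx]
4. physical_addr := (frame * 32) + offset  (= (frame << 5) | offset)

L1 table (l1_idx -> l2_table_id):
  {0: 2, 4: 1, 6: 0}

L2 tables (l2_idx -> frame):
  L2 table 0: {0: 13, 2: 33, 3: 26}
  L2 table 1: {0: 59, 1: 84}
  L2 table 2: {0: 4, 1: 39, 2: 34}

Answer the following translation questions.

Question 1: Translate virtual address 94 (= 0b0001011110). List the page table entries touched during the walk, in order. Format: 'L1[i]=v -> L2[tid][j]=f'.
Answer: L1[0]=2 -> L2[2][2]=34

Derivation:
vaddr = 94 = 0b0001011110
Split: l1_idx=0, l2_idx=2, offset=30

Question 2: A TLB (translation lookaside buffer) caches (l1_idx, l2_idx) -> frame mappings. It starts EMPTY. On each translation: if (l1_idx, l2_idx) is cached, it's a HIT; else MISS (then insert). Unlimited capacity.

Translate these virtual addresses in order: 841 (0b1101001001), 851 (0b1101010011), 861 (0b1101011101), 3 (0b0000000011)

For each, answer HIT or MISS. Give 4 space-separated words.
Answer: MISS HIT HIT MISS

Derivation:
vaddr=841: (6,2) not in TLB -> MISS, insert
vaddr=851: (6,2) in TLB -> HIT
vaddr=861: (6,2) in TLB -> HIT
vaddr=3: (0,0) not in TLB -> MISS, insert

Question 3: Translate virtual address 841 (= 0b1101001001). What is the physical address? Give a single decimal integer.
vaddr = 841 = 0b1101001001
Split: l1_idx=6, l2_idx=2, offset=9
L1[6] = 0
L2[0][2] = 33
paddr = 33 * 32 + 9 = 1065

Answer: 1065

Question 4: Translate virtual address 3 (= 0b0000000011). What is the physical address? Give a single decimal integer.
Answer: 131

Derivation:
vaddr = 3 = 0b0000000011
Split: l1_idx=0, l2_idx=0, offset=3
L1[0] = 2
L2[2][0] = 4
paddr = 4 * 32 + 3 = 131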